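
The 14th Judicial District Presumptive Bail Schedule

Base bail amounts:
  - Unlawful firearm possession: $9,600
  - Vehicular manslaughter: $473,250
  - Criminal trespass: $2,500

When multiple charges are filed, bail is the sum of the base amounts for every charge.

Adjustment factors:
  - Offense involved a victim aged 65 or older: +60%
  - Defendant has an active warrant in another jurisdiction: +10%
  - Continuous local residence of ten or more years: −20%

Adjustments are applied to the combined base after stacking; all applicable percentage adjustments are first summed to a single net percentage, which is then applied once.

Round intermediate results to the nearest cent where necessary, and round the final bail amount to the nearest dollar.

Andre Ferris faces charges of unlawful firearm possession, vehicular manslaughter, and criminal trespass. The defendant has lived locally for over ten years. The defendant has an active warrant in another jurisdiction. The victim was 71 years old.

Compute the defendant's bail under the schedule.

$728,025

Base amounts from the schedule: unlawful firearm possession $9,600; vehicular manslaughter $473,250; criminal trespass $2,500.
Stacking rule: sum of all bases. $9,600 + $473,250 + $2,500 = $485,350.
Net percentage adjustment: +60% +10% −20% = +50%. $485,350 × 1.5 = $728,025.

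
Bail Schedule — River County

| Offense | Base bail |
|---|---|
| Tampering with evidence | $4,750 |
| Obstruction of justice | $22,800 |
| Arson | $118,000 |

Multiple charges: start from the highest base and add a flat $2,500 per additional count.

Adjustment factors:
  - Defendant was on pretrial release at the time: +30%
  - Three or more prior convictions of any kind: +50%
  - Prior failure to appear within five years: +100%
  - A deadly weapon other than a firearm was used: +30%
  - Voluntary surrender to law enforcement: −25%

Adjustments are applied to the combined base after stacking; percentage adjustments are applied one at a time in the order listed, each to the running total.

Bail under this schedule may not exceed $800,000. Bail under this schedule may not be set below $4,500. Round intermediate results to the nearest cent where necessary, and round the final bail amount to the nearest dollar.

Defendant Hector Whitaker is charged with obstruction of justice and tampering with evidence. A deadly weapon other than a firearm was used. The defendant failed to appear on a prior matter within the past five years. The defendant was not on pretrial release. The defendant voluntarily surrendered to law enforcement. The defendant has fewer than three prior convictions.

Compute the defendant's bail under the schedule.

Base amounts from the schedule: obstruction of justice $22,800; tampering with evidence $4,750.
Stacking rule: highest base plus $2,500 per additional charge. Highest is obstruction of justice at $22,800; 1 additional charge → +$2,500. Combined base = $25,300.
Prior failure to appear within five years (+100%): $25,300 × 2 = $50,600.
A deadly weapon other than a firearm was used (+30%): $50,600 × 1.3 = $65,780.
Voluntary surrender to law enforcement (−25%): $65,780 × 0.75 = $49,335.
$49,335 is within the $800,000 maximum.
$49,335 is at or above the $4,500 minimum.

$49,335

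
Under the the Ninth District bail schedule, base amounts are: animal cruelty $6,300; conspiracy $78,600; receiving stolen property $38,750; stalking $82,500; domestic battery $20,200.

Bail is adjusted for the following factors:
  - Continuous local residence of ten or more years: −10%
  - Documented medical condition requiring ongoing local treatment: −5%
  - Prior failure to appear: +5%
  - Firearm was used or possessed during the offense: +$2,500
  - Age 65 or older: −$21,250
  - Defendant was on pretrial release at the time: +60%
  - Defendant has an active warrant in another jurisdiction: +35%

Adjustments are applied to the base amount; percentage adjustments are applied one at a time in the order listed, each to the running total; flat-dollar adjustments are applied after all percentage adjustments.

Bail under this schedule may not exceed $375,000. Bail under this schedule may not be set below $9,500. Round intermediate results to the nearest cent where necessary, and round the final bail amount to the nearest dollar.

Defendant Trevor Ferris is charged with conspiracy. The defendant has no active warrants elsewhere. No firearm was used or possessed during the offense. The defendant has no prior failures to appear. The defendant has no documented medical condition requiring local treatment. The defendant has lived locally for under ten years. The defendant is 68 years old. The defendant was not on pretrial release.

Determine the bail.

Base amounts from the schedule: conspiracy $78,600.
Single charge. Combined base = $78,600.
Age 65 or older (−$21,250 flat): $78,600 − $21,250 = $57,350.
$57,350 is within the $375,000 maximum.
$57,350 is at or above the $9,500 minimum.

$57,350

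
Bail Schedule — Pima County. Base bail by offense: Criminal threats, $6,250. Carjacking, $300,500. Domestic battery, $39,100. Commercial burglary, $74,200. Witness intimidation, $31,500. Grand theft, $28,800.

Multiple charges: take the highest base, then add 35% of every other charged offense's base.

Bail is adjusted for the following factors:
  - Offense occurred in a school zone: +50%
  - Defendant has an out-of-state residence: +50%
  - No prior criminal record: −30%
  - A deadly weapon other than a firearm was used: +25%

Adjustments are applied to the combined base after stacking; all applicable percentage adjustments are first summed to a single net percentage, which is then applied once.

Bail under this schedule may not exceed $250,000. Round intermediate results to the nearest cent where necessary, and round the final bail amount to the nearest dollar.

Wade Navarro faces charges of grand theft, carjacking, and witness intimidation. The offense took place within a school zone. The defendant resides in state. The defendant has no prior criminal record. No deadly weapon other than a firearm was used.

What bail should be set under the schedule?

$250,000

Base amounts from the schedule: grand theft $28,800; carjacking $300,500; witness intimidation $31,500.
Stacking rule: highest base plus 35% of each additional charge. Highest is carjacking at $300,500. Additional: $28,800 × 35% = $10,080; $31,500 × 35% = $11,025. Combined base = $300,500 + $21,105 = $321,605.
Net percentage adjustment: +50% −30% = +20%. $321,605 × 1.2 = $385,926.
Result $385,926 exceeds the maximum of $250,000; bail is capped at $250,000.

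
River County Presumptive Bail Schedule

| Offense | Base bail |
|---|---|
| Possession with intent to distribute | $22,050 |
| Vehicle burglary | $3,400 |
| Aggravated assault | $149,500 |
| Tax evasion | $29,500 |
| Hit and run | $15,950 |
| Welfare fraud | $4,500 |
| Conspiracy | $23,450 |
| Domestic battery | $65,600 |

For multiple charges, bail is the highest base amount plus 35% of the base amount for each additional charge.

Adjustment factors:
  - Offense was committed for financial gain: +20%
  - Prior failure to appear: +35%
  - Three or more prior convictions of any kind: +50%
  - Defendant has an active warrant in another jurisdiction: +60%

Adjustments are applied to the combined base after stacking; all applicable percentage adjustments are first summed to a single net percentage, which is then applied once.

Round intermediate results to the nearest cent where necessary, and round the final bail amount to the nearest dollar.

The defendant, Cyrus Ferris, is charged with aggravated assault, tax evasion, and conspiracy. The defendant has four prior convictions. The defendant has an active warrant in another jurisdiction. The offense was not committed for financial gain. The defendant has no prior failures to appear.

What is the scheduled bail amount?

$352,868

Base amounts from the schedule: aggravated assault $149,500; tax evasion $29,500; conspiracy $23,450.
Stacking rule: highest base plus 35% of each additional charge. Highest is aggravated assault at $149,500. Additional: $29,500 × 35% = $10,325; $23,450 × 35% = $8,207.50. Combined base = $149,500 + $18,532.50 = $168,032.50.
Net percentage adjustment: +50% +60% = +110%. $168,032.50 × 2.1 = $352,868.25.
Rounded to the nearest dollar: $352,868.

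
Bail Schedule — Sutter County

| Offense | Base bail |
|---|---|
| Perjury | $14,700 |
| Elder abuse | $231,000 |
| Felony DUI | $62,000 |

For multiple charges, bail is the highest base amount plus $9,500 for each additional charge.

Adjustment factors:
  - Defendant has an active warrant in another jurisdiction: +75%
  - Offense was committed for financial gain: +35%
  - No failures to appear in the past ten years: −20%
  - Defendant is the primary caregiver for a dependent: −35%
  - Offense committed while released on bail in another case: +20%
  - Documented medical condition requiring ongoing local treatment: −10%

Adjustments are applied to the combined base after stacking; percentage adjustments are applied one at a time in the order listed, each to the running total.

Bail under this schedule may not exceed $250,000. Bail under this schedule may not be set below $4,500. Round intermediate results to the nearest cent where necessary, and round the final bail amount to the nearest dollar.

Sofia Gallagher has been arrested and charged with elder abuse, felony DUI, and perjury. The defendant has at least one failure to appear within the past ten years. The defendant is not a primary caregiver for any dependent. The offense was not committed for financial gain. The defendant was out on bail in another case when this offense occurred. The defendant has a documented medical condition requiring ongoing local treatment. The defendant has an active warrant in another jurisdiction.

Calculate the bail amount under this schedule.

$250,000

Base amounts from the schedule: elder abuse $231,000; felony DUI $62,000; perjury $14,700.
Stacking rule: highest base plus $9,500 per additional charge. Highest is elder abuse at $231,000; 2 additional charges → +$19,000. Combined base = $250,000.
Defendant has an active warrant in another jurisdiction (+75%): $250,000 × 1.75 = $437,500.
Offense committed while released on bail in another case (+20%): $437,500 × 1.2 = $525,000.
Documented medical condition requiring ongoing local treatment (−10%): $525,000 × 0.9 = $472,500.
Result $472,500 exceeds the maximum of $250,000; bail is capped at $250,000.
$250,000 is at or above the $4,500 minimum.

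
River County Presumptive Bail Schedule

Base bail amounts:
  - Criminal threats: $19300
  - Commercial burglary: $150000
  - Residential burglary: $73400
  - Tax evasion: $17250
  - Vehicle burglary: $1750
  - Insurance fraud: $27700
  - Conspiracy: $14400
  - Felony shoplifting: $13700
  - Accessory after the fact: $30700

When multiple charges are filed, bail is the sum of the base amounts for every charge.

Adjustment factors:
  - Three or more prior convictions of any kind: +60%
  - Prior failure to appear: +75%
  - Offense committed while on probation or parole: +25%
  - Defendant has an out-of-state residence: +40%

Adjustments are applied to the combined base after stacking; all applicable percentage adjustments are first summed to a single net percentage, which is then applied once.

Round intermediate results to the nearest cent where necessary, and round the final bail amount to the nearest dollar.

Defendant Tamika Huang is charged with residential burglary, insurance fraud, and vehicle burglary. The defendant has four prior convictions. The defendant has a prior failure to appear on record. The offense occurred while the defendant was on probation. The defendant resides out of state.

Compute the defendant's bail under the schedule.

$308550

Base amounts from the schedule: residential burglary $73400; insurance fraud $27700; vehicle burglary $1750.
Stacking rule: sum of all bases. $73400 + $27700 + $1750 = $102850.
Net percentage adjustment: +60% +75% +25% +40% = +200%. $102850 × 3 = $308550.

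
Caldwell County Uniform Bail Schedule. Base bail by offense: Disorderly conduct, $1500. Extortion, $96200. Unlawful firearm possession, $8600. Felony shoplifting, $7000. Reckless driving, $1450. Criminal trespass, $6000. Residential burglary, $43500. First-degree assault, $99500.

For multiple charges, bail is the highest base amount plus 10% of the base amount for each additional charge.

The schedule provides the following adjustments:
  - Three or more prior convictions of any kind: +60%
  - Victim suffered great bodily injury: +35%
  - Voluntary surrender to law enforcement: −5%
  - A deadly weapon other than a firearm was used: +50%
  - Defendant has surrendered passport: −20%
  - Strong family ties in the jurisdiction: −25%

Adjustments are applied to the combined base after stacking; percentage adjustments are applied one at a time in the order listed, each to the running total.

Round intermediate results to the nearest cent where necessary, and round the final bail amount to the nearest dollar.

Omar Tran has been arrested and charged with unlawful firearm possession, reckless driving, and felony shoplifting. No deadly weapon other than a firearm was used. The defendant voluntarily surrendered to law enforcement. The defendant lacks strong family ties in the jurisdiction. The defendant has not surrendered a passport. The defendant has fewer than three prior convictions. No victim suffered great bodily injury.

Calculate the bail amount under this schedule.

Base amounts from the schedule: unlawful firearm possession $8600; reckless driving $1450; felony shoplifting $7000.
Stacking rule: highest base plus 10% of each additional charge. Highest is unlawful firearm possession at $8600. Additional: $1450 × 10% = $145; $7000 × 10% = $700. Combined base = $8600 + $845 = $9445.
Voluntary surrender to law enforcement (−5%): $9445 × 0.95 = $8972.75.
Rounded to the nearest dollar: $8973.

$8973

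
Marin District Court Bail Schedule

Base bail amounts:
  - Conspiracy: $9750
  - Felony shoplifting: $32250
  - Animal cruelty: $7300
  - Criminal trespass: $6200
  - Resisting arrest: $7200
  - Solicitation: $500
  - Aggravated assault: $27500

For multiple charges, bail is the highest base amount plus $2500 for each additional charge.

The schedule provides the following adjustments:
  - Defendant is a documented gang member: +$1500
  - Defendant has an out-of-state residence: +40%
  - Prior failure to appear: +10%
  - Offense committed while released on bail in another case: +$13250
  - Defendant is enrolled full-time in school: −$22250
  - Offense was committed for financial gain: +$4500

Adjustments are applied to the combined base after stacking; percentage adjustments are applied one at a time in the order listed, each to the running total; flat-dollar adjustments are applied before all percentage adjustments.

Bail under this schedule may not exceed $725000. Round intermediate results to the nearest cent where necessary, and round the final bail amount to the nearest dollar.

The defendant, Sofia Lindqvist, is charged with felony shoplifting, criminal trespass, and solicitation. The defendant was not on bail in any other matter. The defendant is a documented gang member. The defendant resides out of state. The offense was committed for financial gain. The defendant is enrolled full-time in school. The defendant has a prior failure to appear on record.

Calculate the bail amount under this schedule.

Base amounts from the schedule: felony shoplifting $32250; criminal trespass $6200; solicitation $500.
Stacking rule: highest base plus $2500 per additional charge. Highest is felony shoplifting at $32250; 2 additional charges → +$5000. Combined base = $37250.
Defendant is a documented gang member (+$1500 flat): $37250 + $1500 = $38750.
Defendant is enrolled full-time in school (−$22250 flat): $38750 − $22250 = $16500.
Offense was committed for financial gain (+$4500 flat): $16500 + $4500 = $21000.
Defendant has an out-of-state residence (+40%): $21000 × 1.4 = $29400.
Prior failure to appear (+10%): $29400 × 1.1 = $32340.
$32340 is within the $725000 maximum.

$32340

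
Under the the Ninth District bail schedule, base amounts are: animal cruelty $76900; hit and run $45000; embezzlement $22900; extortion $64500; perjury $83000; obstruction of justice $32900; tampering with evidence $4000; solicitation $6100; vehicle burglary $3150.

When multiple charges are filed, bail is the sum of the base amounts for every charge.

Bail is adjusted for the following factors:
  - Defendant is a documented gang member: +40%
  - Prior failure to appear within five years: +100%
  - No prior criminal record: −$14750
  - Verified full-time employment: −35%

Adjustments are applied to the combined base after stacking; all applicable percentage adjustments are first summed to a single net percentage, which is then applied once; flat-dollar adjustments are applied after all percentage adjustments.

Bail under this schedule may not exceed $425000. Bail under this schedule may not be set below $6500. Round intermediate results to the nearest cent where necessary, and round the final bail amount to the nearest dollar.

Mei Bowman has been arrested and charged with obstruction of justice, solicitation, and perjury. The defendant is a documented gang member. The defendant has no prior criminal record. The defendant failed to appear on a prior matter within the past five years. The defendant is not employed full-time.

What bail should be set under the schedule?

$278050

Base amounts from the schedule: obstruction of justice $32900; solicitation $6100; perjury $83000.
Stacking rule: sum of all bases. $32900 + $6100 + $83000 = $122000.
Net percentage adjustment: +40% +100% = +140%. $122000 × 2.4 = $292800.
No prior criminal record (−$14750 flat): $292800 − $14750 = $278050.
$278050 is within the $425000 maximum.
$278050 is at or above the $6500 minimum.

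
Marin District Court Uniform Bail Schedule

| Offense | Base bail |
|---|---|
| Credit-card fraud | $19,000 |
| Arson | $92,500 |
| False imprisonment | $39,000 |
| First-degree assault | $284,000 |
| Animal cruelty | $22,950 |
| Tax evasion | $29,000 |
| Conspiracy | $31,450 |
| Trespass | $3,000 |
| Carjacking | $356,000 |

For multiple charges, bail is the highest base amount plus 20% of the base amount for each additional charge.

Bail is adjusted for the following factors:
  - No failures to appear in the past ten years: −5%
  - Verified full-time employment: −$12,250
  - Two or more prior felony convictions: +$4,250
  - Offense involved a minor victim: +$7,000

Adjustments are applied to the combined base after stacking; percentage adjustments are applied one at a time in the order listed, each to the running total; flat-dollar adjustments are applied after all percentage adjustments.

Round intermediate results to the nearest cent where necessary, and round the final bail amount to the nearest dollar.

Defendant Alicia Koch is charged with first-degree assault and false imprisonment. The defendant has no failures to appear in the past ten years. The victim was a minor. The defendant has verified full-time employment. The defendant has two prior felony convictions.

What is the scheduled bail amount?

Base amounts from the schedule: first-degree assault $284,000; false imprisonment $39,000.
Stacking rule: highest base plus 20% of each additional charge. Highest is first-degree assault at $284,000. Additional: $39,000 × 20% = $7,800. Combined base = $284,000 + $7,800 = $291,800.
No failures to appear in the past ten years (−5%): $291,800 × 0.95 = $277,210.
Verified full-time employment (−$12,250 flat): $277,210 − $12,250 = $264,960.
Two or more prior felony convictions (+$4,250 flat): $264,960 + $4,250 = $269,210.
Offense involved a minor victim (+$7,000 flat): $269,210 + $7,000 = $276,210.

$276,210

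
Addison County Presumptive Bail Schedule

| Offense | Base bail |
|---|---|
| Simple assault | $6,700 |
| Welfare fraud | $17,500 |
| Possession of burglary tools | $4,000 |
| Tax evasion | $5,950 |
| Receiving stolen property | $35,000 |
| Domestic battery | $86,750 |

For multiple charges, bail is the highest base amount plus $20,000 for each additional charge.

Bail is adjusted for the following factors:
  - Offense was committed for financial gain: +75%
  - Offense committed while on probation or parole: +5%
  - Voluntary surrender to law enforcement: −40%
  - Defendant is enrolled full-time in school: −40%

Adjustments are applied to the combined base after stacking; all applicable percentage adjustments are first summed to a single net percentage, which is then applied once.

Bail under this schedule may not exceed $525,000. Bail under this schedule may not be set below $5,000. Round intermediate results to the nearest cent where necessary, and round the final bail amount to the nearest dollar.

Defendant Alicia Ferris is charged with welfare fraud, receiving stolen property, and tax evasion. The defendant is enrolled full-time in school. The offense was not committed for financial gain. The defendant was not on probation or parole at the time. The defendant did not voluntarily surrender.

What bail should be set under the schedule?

Base amounts from the schedule: welfare fraud $17,500; receiving stolen property $35,000; tax evasion $5,950.
Stacking rule: highest base plus $20,000 per additional charge. Highest is receiving stolen property at $35,000; 2 additional charges → +$40,000. Combined base = $75,000.
Defendant is enrolled full-time in school (−40%): $75,000 × 0.6 = $45,000.
$45,000 is within the $525,000 maximum.
$45,000 is at or above the $5,000 minimum.

$45,000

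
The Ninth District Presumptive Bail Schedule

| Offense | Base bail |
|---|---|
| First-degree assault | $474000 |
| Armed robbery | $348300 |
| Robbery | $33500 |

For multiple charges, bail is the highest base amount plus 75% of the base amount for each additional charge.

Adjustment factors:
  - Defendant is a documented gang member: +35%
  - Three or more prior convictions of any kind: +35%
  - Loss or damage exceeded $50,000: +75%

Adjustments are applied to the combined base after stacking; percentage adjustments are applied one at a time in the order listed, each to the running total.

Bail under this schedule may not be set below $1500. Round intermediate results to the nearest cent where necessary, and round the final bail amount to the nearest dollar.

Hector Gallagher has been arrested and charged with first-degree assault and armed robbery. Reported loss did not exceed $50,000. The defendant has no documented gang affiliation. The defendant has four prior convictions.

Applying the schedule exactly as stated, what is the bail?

Base amounts from the schedule: first-degree assault $474000; armed robbery $348300.
Stacking rule: highest base plus 75% of each additional charge. Highest is first-degree assault at $474000. Additional: $348300 × 75% = $261225. Combined base = $474000 + $261225 = $735225.
Three or more prior convictions of any kind (+35%): $735225 × 1.35 = $992553.75.
$992553.75 is at or above the $1500 minimum.
Rounded to the nearest dollar: $992554.

$992554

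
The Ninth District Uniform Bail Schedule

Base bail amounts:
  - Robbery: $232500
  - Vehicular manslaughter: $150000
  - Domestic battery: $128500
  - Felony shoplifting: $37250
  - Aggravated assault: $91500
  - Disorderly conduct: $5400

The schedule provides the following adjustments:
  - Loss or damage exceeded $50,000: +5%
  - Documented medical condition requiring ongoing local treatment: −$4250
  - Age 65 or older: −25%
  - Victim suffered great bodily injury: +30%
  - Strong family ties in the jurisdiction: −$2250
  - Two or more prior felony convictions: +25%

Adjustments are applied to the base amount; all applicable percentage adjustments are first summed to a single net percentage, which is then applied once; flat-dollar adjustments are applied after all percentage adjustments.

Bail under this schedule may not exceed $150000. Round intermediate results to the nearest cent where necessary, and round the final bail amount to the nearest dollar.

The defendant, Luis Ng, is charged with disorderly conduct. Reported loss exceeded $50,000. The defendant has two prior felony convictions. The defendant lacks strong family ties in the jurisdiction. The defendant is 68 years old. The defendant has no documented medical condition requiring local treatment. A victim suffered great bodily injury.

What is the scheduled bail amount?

Base amounts from the schedule: disorderly conduct $5400.
Single charge. Combined base = $5400.
Net percentage adjustment: +5% −25% +30% +25% = +35%. $5400 × 1.35 = $7290.
$7290 is within the $150000 maximum.

$7290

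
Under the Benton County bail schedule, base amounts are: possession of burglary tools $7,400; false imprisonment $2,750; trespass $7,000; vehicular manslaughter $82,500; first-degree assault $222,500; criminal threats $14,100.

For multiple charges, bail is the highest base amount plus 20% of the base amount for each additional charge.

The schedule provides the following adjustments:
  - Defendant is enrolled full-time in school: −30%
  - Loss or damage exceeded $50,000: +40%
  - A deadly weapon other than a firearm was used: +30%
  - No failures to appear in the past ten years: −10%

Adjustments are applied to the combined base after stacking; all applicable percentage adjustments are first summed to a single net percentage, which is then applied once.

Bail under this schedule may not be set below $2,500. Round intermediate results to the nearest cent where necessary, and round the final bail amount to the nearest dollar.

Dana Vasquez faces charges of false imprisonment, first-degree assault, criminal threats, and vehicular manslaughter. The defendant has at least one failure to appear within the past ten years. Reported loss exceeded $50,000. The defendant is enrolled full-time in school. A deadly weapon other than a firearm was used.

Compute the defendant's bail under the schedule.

Base amounts from the schedule: false imprisonment $2,750; first-degree assault $222,500; criminal threats $14,100; vehicular manslaughter $82,500.
Stacking rule: highest base plus 20% of each additional charge. Highest is first-degree assault at $222,500. Additional: $2,750 × 20% = $550; $14,100 × 20% = $2,820; $82,500 × 20% = $16,500. Combined base = $222,500 + $19,870 = $242,370.
Net percentage adjustment: −30% +40% +30% = +40%. $242,370 × 1.4 = $339,318.
$339,318 is at or above the $2,500 minimum.

$339,318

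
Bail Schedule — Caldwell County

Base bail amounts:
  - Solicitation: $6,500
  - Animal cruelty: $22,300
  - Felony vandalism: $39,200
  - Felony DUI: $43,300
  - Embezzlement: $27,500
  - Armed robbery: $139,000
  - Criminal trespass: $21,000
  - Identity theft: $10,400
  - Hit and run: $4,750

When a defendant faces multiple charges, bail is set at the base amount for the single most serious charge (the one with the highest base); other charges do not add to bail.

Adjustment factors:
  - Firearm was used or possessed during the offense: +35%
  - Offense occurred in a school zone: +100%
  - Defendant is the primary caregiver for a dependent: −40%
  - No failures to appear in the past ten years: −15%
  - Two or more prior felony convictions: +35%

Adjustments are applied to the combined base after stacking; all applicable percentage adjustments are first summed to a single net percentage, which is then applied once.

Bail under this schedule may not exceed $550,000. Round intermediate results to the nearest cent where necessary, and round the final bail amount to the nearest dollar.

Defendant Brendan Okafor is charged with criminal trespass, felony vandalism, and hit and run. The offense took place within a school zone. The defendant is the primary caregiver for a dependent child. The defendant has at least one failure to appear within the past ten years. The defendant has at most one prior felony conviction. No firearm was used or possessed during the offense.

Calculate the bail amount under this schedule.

Base amounts from the schedule: criminal trespass $21,000; felony vandalism $39,200; hit and run $4,750.
Stacking rule: use the highest base only. Highest is felony vandalism at $39,200. Combined base = $39,200.
Net percentage adjustment: +100% −40% = +60%. $39,200 × 1.6 = $62,720.
$62,720 is within the $550,000 maximum.

$62,720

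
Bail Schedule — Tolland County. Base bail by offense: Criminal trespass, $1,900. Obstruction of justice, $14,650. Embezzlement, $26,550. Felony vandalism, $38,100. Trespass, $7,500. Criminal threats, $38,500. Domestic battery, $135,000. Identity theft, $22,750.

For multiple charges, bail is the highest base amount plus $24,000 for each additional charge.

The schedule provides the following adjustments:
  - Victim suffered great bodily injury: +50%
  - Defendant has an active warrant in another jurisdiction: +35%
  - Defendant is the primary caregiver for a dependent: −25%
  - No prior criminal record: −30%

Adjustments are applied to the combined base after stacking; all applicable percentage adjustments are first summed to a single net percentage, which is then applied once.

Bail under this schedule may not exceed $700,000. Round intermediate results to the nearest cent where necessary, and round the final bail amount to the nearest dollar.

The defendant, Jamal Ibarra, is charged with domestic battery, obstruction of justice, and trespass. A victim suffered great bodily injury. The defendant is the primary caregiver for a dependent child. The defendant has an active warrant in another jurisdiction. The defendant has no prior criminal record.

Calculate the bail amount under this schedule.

Base amounts from the schedule: domestic battery $135,000; obstruction of justice $14,650; trespass $7,500.
Stacking rule: highest base plus $24,000 per additional charge. Highest is domestic battery at $135,000; 2 additional charges → +$48,000. Combined base = $183,000.
Net percentage adjustment: +50% +35% −25% −30% = +30%. $183,000 × 1.3 = $237,900.
$237,900 is within the $700,000 maximum.

$237,900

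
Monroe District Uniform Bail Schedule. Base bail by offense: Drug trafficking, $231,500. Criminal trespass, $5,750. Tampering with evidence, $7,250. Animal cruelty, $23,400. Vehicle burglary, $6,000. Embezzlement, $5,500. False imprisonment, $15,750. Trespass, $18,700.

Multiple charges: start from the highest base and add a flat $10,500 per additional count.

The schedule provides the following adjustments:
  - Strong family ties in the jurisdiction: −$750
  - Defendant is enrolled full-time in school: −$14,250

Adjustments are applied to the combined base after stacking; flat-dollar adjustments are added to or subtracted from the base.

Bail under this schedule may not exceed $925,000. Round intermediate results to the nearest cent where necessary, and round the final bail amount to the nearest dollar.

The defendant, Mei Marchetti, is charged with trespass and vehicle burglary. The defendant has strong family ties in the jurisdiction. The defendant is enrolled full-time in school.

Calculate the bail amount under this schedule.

Base amounts from the schedule: trespass $18,700; vehicle burglary $6,000.
Stacking rule: highest base plus $10,500 per additional charge. Highest is trespass at $18,700; 1 additional charge → +$10,500. Combined base = $29,200.
Strong family ties in the jurisdiction (−$750 flat): $29,200 − $750 = $28,450.
Defendant is enrolled full-time in school (−$14,250 flat): $28,450 − $14,250 = $14,200.
$14,200 is within the $925,000 maximum.

$14,200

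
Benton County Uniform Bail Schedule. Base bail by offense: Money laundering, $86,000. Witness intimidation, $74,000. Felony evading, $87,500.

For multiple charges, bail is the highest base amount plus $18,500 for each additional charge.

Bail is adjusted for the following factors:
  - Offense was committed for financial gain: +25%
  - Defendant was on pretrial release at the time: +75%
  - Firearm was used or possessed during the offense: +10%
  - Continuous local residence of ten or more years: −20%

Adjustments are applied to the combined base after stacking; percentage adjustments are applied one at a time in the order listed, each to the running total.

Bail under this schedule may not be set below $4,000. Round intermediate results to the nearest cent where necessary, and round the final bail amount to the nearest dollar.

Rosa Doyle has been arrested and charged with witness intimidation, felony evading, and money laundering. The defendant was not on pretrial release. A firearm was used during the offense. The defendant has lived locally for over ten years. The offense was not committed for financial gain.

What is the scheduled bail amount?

$109,560

Base amounts from the schedule: witness intimidation $74,000; felony evading $87,500; money laundering $86,000.
Stacking rule: highest base plus $18,500 per additional charge. Highest is felony evading at $87,500; 2 additional charges → +$37,000. Combined base = $124,500.
Firearm was used or possessed during the offense (+10%): $124,500 × 1.1 = $136,950.
Continuous local residence of ten or more years (−20%): $136,950 × 0.8 = $109,560.
$109,560 is at or above the $4,000 minimum.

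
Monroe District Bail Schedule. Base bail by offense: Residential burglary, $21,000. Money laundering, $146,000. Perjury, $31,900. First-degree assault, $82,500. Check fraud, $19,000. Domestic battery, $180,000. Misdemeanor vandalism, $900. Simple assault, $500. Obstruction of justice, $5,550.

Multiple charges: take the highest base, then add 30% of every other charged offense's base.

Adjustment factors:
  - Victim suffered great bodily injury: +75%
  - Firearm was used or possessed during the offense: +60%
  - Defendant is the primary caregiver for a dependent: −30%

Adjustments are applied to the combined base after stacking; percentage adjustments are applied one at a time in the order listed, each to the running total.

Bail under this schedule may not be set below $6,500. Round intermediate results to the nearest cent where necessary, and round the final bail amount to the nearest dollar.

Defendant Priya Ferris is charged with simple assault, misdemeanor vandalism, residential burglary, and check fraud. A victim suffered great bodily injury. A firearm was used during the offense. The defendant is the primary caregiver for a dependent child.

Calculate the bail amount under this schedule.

Base amounts from the schedule: simple assault $500; misdemeanor vandalism $900; residential burglary $21,000; check fraud $19,000.
Stacking rule: highest base plus 30% of each additional charge. Highest is residential burglary at $21,000. Additional: $500 × 30% = $150; $900 × 30% = $270; $19,000 × 30% = $5,700. Combined base = $21,000 + $6,120 = $27,120.
Victim suffered great bodily injury (+75%): $27,120 × 1.75 = $47,460.
Firearm was used or possessed during the offense (+60%): $47,460 × 1.6 = $75,936.
Defendant is the primary caregiver for a dependent (−30%): $75,936 × 0.7 = $53,155.20.
$53,155.20 is at or above the $6,500 minimum.
Rounded to the nearest dollar: $53,155.

$53,155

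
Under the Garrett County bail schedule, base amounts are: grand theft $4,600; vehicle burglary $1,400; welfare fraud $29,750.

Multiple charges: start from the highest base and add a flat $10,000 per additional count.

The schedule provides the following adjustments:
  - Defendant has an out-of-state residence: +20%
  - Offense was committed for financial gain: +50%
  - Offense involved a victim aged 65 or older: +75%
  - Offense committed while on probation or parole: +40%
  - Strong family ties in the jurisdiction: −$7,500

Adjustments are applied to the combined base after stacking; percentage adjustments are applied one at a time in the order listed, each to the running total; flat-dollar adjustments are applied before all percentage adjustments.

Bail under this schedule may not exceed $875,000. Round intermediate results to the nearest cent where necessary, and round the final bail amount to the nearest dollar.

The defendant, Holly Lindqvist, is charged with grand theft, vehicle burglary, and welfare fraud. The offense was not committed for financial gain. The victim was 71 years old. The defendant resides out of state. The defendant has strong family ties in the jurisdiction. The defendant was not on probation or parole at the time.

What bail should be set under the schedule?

Base amounts from the schedule: grand theft $4,600; vehicle burglary $1,400; welfare fraud $29,750.
Stacking rule: highest base plus $10,000 per additional charge. Highest is welfare fraud at $29,750; 2 additional charges → +$20,000. Combined base = $49,750.
Strong family ties in the jurisdiction (−$7,500 flat): $49,750 − $7,500 = $42,250.
Defendant has an out-of-state residence (+20%): $42,250 × 1.2 = $50,700.
Offense involved a victim aged 65 or older (+75%): $50,700 × 1.75 = $88,725.
$88,725 is within the $875,000 maximum.

$88,725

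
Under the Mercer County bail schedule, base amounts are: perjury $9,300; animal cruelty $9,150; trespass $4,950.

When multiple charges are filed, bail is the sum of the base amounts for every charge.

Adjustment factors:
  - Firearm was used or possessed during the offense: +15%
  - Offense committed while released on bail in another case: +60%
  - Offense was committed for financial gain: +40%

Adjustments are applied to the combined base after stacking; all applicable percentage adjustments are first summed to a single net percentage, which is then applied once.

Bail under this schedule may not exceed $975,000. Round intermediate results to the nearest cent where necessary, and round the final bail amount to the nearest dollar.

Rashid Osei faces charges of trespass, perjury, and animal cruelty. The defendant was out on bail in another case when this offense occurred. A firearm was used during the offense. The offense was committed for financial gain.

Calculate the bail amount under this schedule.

Base amounts from the schedule: trespass $4,950; perjury $9,300; animal cruelty $9,150.
Stacking rule: sum of all bases. $4,950 + $9,300 + $9,150 = $23,400.
Net percentage adjustment: +15% +60% +40% = +115%. $23,400 × 2.15 = $50,310.
$50,310 is within the $975,000 maximum.

$50,310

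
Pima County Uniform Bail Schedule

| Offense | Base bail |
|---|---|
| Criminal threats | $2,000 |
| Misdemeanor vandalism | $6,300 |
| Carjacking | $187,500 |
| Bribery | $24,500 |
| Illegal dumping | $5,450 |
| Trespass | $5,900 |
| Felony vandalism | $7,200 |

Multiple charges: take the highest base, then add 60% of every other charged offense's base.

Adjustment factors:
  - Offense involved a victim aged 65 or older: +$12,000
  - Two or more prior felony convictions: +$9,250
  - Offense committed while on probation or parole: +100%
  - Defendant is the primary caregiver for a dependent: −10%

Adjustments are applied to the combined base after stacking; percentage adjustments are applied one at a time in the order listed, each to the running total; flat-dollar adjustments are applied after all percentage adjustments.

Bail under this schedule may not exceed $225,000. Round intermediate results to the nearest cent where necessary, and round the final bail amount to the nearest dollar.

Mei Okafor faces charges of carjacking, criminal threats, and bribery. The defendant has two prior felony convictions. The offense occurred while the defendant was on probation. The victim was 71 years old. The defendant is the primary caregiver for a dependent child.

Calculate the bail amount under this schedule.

$225,000

Base amounts from the schedule: carjacking $187,500; criminal threats $2,000; bribery $24,500.
Stacking rule: highest base plus 60% of each additional charge. Highest is carjacking at $187,500. Additional: $2,000 × 60% = $1,200; $24,500 × 60% = $14,700. Combined base = $187,500 + $15,900 = $203,400.
Offense committed while on probation or parole (+100%): $203,400 × 2 = $406,800.
Defendant is the primary caregiver for a dependent (−10%): $406,800 × 0.9 = $366,120.
Offense involved a victim aged 65 or older (+$12,000 flat): $366,120 + $12,000 = $378,120.
Two or more prior felony convictions (+$9,250 flat): $378,120 + $9,250 = $387,370.
Result $387,370 exceeds the maximum of $225,000; bail is capped at $225,000.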